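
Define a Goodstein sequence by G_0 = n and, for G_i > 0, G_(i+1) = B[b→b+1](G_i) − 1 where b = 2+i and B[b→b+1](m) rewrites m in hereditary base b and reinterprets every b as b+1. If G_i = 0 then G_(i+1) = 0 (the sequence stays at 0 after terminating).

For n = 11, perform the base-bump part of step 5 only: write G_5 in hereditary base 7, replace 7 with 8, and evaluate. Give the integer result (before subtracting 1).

134217728

(0) 11|_2 = 2^(2 + 1) + 2 + 1 ↦ 3^(3 + 1) + 3 + 1|_3 = 85 ⇒ 84
(1) 84|_3 = 3^(3 + 1) + 3 ↦ 4^(4 + 1) + 4|_4 = 1028 ⇒ 1027
(2) 1027|_4 = 4^(4 + 1) + 3 ↦ 5^(5 + 1) + 3|_5 = 15628 ⇒ 15627
(3) 15627|_5 = 5^(5 + 1) + 2 ↦ 6^(6 + 1) + 2|_6 = 279938 ⇒ 279937
(4) 279937|_6 = 6^(6 + 1) + 1 ↦ 7^(7 + 1) + 1|_7 = 5764802 ⇒ 5764801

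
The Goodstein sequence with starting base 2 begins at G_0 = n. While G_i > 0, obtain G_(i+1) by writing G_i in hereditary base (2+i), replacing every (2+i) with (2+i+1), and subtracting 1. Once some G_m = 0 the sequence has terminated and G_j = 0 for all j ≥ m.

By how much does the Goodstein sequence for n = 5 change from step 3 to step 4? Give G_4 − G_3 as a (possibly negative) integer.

308

(0) 5|_2 = 2^2 + 1 ↦ 3^3 + 1|_3 = 28 ⇒ 27
(1) 27|_3 = 3^3 ↦ 4^4|_4 = 256 ⇒ 255
(2) 255|_4 = 3·4^3 + 3·4^2 + 3·4 + 3 ↦ 3·5^3 + 3·5^2 + 3·5 + 3|_5 = 468 ⇒ 467
(3) 467|_5 = 3·5^3 + 3·5^2 + 3·5 + 2 ↦ 3·6^3 + 3·6^2 + 3·6 + 2|_6 = 776 ⇒ 775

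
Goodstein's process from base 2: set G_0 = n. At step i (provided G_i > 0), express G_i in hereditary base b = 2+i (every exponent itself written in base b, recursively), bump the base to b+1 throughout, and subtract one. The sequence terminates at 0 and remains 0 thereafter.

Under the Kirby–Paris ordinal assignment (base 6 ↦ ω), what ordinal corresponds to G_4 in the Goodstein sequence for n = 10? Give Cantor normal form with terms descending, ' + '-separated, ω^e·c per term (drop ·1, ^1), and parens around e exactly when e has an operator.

ω^ω·5 + ω^5·5 + ω^4·5 + ω^3·5 + ω^2·5 + ω·5 + 5

base 2: 10 = 2^(2 + 1) + 2; at 3: 3^(3 + 1) + 3 = 84; next = 83
base 3: 83 = 3^(3 + 1) + 2; at 4: 4^(4 + 1) + 2 = 1026; next = 1025
base 4: 1025 = 4^(4 + 1) + 1; at 5: 5^(5 + 1) + 1 = 15626; next = 15625
base 5: 15625 = 5^(5 + 1); at 6: 6^(6 + 1) = 279936; next = 279935
base 6: 279935 = 5·6^6 + 5·6^5 + 5·6^4 + 5·6^3 + 5·6^2 + 5·6 + 5; at 7: 5·7^7 + 5·7^5 + 5·7^4 + 5·7^3 + 5·7^2 + 5·7 + 5 = 4215755; next = 4215754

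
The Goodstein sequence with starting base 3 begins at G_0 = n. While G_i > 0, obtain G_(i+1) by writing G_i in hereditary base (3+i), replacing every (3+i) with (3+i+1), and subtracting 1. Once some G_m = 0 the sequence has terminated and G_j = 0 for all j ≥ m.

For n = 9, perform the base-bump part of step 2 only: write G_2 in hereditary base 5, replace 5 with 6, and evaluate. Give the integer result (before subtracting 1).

20

base 3: 9 = 3^2; at 4: 4^2 = 16; next = 15
base 4: 15 = 3·4 + 3; at 5: 3·5 + 3 = 18; next = 17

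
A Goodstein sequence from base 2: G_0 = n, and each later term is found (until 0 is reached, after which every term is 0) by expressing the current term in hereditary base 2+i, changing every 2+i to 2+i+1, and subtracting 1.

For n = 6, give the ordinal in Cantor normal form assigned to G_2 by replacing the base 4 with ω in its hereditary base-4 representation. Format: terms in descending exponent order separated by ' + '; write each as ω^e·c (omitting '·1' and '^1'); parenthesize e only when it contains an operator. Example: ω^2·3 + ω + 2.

ω^ω + 1

6 —HB2→ 2^2 + 2 —bump→ 3^3 + 3 = 30 —(−1)→ 29
29 —HB3→ 3^3 + 2 —bump→ 4^4 + 2 = 258 —(−1)→ 257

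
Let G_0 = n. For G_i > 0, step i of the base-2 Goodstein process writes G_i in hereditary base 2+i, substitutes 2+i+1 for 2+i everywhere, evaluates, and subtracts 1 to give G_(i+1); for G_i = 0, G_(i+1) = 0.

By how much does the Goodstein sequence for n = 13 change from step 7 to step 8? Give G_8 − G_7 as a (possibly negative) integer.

96513216470

[0] 13 ≡ 2^(2 + 1) + 2^2 + 1 (base 2). Lift 3: 109. −1: 108.
[1] 108 ≡ 3^(3 + 1) + 3^3 (base 3). Lift 4: 1280. −1: 1279.
[2] 1279 ≡ 4^(4 + 1) + 3·4^3 + 3·4^2 + 3·4 + 3 (base 4). Lift 5: 16093. −1: 16092.
[3] 16092 ≡ 5^(5 + 1) + 3·5^3 + 3·5^2 + 3·5 + 2 (base 5). Lift 6: 280712. −1: 280711.
[4] 280711 ≡ 6^(6 + 1) + 3·6^3 + 3·6^2 + 3·6 + 1 (base 6). Lift 7: 5765999. −1: 5765998.
[5] 5765998 ≡ 7^(7 + 1) + 3·7^3 + 3·7^2 + 3·7 (base 7). Lift 8: 134219480. −1: 134219479.
[6] 134219479 ≡ 8^(8 + 1) + 3·8^3 + 3·8^2 + 2·8 + 7 (base 8). Lift 9: 3486786856. −1: 3486786855.
[7] 3486786855 ≡ 9^(9 + 1) + 3·9^3 + 3·9^2 + 2·9 + 6 (base 9). Lift 10: 100000003326. −1: 100000003325.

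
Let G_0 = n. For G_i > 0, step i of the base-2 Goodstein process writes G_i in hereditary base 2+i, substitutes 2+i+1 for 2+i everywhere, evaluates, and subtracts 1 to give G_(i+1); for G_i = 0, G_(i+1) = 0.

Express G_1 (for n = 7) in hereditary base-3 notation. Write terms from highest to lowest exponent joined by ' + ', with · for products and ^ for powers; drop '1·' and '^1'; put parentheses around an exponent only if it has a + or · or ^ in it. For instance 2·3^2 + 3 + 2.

i=0: 7 = 2^2 + 2 + 1 (b=2); 2→3: 3^3 + 3 + 1 = 31; 31−1 = 30
i=1: 30 = 3^3 + 3 (b=3); 3→4: 4^4 + 4 = 260; 260−1 = 259

3^3 + 3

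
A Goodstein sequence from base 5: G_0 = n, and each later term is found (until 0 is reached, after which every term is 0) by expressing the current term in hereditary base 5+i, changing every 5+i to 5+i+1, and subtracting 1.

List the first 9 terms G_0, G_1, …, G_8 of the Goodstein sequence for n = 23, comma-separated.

[0] 23 ≡ 4·5 + 3 (base 5). Lift 6: 27. −1: 26.
[1] 26 ≡ 4·6 + 2 (base 6). Lift 7: 30. −1: 29.
[2] 29 ≡ 4·7 + 1 (base 7). Lift 8: 33. −1: 32.
[3] 32 ≡ 4·8 (base 8). Lift 9: 36. −1: 35.
[4] 35 ≡ 3·9 + 8 (base 9). Lift 10: 38. −1: 37.
[5] 37 ≡ 3·10 + 7 (base 10). Lift 11: 40. −1: 39.
[6] 39 ≡ 3·11 + 6 (base 11). Lift 12: 42. −1: 41.
[7] 41 ≡ 3·12 + 5 (base 12). Lift 13: 44. −1: 43.

23, 26, 29, 32, 35, 37, 39, 41, 43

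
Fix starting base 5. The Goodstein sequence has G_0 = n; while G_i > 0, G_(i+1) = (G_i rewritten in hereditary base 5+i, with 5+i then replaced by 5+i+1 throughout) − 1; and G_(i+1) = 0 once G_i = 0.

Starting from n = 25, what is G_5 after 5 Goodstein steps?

51

base 5: 25 = 5^2; at 6: 6^2 = 36; next = 35
base 6: 35 = 5·6 + 5; at 7: 5·7 + 5 = 40; next = 39
base 7: 39 = 5·7 + 4; at 8: 5·8 + 4 = 44; next = 43
base 8: 43 = 5·8 + 3; at 9: 5·9 + 3 = 48; next = 47
base 9: 47 = 5·9 + 2; at 10: 5·10 + 2 = 52; next = 51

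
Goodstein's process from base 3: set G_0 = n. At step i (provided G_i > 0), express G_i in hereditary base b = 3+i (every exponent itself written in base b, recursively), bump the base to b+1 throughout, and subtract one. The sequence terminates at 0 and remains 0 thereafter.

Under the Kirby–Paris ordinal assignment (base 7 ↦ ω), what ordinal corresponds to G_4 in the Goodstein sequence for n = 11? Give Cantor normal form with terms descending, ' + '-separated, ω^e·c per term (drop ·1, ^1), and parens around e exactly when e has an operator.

ω·5 + 4

G_0=11  [base 3] 3^2 + 2  →[3↦4]→  4^2 + 2 = 18  −1 ⇒ G_1=17
G_1=17  [base 4] 4^2 + 1  →[4↦5]→  5^2 + 1 = 26  −1 ⇒ G_2=25
G_2=25  [base 5] 5^2  →[5↦6]→  6^2 = 36  −1 ⇒ G_3=35
G_3=35  [base 6] 5·6 + 5  →[6↦7]→  5·7 + 5 = 40  −1 ⇒ G_4=39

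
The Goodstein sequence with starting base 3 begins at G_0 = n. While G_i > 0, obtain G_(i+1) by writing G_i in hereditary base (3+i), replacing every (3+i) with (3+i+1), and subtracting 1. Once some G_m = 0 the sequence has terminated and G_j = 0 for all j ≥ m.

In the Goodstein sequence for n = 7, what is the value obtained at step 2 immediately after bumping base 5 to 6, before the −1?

10

G_0 = 7. HB_3(7) = 2·3 + 1. Bump = 9. G_1 = 8.
G_1 = 8. HB_4(8) = 2·4. Bump = 10. G_2 = 9.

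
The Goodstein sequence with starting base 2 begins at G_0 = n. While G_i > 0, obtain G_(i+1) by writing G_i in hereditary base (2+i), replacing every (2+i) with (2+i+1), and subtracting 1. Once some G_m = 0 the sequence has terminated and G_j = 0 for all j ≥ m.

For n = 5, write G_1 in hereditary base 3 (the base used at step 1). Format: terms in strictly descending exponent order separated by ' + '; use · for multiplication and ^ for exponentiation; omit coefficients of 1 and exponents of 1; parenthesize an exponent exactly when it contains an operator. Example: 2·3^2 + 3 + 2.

[0] 5 ≡ 2^2 + 1 (base 2). Lift 3: 28. −1: 27.
[1] 27 ≡ 3^3 (base 3). Lift 4: 256. −1: 255.

3^3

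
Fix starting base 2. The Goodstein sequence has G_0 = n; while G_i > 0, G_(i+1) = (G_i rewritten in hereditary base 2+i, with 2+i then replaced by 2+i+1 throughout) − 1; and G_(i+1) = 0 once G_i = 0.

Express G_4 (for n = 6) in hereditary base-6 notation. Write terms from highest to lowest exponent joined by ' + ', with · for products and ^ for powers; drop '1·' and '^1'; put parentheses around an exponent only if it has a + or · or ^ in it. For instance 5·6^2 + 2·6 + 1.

(0) 6|_2 = 2^2 + 2 ↦ 3^3 + 3|_3 = 30 ⇒ 29
(1) 29|_3 = 3^3 + 2 ↦ 4^4 + 2|_4 = 258 ⇒ 257
(2) 257|_4 = 4^4 + 1 ↦ 5^5 + 1|_5 = 3126 ⇒ 3125
(3) 3125|_5 = 5^5 ↦ 6^6|_6 = 46656 ⇒ 46655
(4) 46655|_6 = 5·6^5 + 5·6^4 + 5·6^3 + 5·6^2 + 5·6 + 5 ↦ 5·7^5 + 5·7^4 + 5·7^3 + 5·7^2 + 5·7 + 5|_7 = 98040 ⇒ 98039

5·6^5 + 5·6^4 + 5·6^3 + 5·6^2 + 5·6 + 5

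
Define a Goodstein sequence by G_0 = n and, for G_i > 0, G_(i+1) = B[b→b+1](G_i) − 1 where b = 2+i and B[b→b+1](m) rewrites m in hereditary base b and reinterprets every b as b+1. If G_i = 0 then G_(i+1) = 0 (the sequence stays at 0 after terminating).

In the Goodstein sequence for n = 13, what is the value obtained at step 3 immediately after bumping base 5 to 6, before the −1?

step 0: 13 = 2^(2 + 1) + 2^2 + 1; sub 3 for 2: 3^(3 + 1) + 3^3 + 1; = 109; G_1 = 109−1 = 108
step 1: 108 = 3^(3 + 1) + 3^3; sub 4 for 3: 4^(4 + 1) + 4^4; = 1280; G_2 = 1280−1 = 1279
step 2: 1279 = 4^(4 + 1) + 3·4^3 + 3·4^2 + 3·4 + 3; sub 5 for 4: 5^(5 + 1) + 3·5^3 + 3·5^2 + 3·5 + 3; = 16093; G_3 = 16093−1 = 16092
step 3: 16092 = 5^(5 + 1) + 3·5^3 + 3·5^2 + 3·5 + 2; sub 6 for 5: 6^(6 + 1) + 3·6^3 + 3·6^2 + 3·6 + 2; = 280712; G_4 = 280712−1 = 280711

280712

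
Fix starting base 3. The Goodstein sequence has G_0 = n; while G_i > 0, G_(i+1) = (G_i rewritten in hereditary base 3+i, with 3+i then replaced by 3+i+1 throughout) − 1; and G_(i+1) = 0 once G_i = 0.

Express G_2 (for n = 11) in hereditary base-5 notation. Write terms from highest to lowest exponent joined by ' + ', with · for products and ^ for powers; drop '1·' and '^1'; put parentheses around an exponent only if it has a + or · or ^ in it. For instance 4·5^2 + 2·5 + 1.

5^2

(0) 11|_3 = 3^2 + 2 ↦ 4^2 + 2|_4 = 18 ⇒ 17
(1) 17|_4 = 4^2 + 1 ↦ 5^2 + 1|_5 = 26 ⇒ 25
(2) 25|_5 = 5^2 ↦ 6^2|_6 = 36 ⇒ 35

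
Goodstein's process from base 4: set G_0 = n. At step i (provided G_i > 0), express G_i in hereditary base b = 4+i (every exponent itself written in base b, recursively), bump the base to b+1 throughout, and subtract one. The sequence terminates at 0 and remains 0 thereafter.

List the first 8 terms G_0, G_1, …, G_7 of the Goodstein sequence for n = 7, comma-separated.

[0] 7 ≡ 4 + 3 (base 4). Lift 5: 8. −1: 7.
[1] 7 ≡ 5 + 2 (base 5). Lift 6: 8. −1: 7.
[2] 7 ≡ 6 + 1 (base 6). Lift 7: 8. −1: 7.
[3] 7 ≡ 7 (base 7). Lift 8: 8. −1: 7.
[4] 7 ≡ 7 (base 8). Lift 9: 7. −1: 6.
[5] 6 ≡ 6 (base 9). Lift 10: 6. −1: 5.
[6] 5 ≡ 5 (base 10). Lift 11: 5. −1: 4.

7, 7, 7, 7, 7, 6, 5, 4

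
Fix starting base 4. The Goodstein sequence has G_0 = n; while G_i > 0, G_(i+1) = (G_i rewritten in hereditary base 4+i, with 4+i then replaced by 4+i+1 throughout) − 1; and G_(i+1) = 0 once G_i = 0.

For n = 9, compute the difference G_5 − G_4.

G_0 = 9. HB_4(9) = 2·4 + 1. Bump = 11. G_1 = 10.
G_1 = 10. HB_5(10) = 2·5. Bump = 12. G_2 = 11.
G_2 = 11. HB_6(11) = 6 + 5. Bump = 12. G_3 = 11.
G_3 = 11. HB_7(11) = 7 + 4. Bump = 12. G_4 = 11.
G_4 = 11. HB_8(11) = 8 + 3. Bump = 12. G_5 = 11.

0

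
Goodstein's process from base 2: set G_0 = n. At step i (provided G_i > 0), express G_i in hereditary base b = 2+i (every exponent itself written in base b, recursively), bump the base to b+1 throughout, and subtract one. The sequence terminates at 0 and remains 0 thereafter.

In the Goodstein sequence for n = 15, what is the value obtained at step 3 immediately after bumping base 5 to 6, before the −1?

326594

[0] 15 ≡ 2^(2 + 1) + 2^2 + 2 + 1 (base 2). Lift 3: 112. −1: 111.
[1] 111 ≡ 3^(3 + 1) + 3^3 + 3 (base 3). Lift 4: 1284. −1: 1283.
[2] 1283 ≡ 4^(4 + 1) + 4^4 + 3 (base 4). Lift 5: 18753. −1: 18752.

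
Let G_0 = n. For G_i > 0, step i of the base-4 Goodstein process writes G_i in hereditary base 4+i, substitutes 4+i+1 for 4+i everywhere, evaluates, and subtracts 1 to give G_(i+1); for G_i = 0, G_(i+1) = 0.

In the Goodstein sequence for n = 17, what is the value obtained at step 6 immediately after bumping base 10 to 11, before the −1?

step 0: 17 = 4^2 + 1; sub 5 for 4: 5^2 + 1; = 26; G_1 = 26−1 = 25
step 1: 25 = 5^2; sub 6 for 5: 6^2; = 36; G_2 = 36−1 = 35
step 2: 35 = 5·6 + 5; sub 7 for 6: 5·7 + 5; = 40; G_3 = 40−1 = 39
step 3: 39 = 5·7 + 4; sub 8 for 7: 5·8 + 4; = 44; G_4 = 44−1 = 43
step 4: 43 = 5·8 + 3; sub 9 for 8: 5·9 + 3; = 48; G_5 = 48−1 = 47
step 5: 47 = 5·9 + 2; sub 10 for 9: 5·10 + 2; = 52; G_6 = 52−1 = 51
step 6: 51 = 5·10 + 1; sub 11 for 10: 5·11 + 1; = 56; G_7 = 56−1 = 55

56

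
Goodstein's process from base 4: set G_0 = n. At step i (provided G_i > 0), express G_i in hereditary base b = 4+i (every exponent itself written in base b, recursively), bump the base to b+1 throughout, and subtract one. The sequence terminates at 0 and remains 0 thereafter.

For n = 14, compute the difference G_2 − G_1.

G_0 = 14. HB_4(14) = 3·4 + 2. Bump = 17. G_1 = 16.
G_1 = 16. HB_5(16) = 3·5 + 1. Bump = 19. G_2 = 18.

2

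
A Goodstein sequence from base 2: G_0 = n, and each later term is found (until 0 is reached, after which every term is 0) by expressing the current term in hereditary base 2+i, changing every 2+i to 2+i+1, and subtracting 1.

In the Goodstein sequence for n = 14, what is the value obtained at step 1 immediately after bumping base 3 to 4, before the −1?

1282

G_0=14  [base 2] 2^(2 + 1) + 2^2 + 2  →[2↦3]→  3^(3 + 1) + 3^3 + 3 = 111  −1 ⇒ G_1=110
G_1=110  [base 3] 3^(3 + 1) + 3^3 + 2  →[3↦4]→  4^(4 + 1) + 4^4 + 2 = 1282  −1 ⇒ G_2=1281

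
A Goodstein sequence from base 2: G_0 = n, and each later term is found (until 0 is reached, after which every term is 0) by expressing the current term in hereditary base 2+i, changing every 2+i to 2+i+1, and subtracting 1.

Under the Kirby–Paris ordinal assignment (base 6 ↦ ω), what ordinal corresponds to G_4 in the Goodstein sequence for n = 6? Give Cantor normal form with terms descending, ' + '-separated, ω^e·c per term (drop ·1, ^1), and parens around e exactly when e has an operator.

base 2: 6 = 2^2 + 2; at 3: 3^3 + 3 = 30; next = 29
base 3: 29 = 3^3 + 2; at 4: 4^4 + 2 = 258; next = 257
base 4: 257 = 4^4 + 1; at 5: 5^5 + 1 = 3126; next = 3125
base 5: 3125 = 5^5; at 6: 6^6 = 46656; next = 46655
base 6: 46655 = 5·6^5 + 5·6^4 + 5·6^3 + 5·6^2 + 5·6 + 5; at 7: 5·7^5 + 5·7^4 + 5·7^3 + 5·7^2 + 5·7 + 5 = 98040; next = 98039

ω^5·5 + ω^4·5 + ω^3·5 + ω^2·5 + ω·5 + 5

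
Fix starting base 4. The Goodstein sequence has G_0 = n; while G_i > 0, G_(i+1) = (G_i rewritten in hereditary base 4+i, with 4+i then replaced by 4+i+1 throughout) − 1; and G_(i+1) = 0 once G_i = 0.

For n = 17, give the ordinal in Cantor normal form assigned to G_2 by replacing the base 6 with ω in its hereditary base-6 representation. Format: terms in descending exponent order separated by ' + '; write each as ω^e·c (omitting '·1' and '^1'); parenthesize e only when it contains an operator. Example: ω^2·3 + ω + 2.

ω·5 + 5

G_0 = 17. HB_4(17) = 4^2 + 1. Bump = 26. G_1 = 25.
G_1 = 25. HB_5(25) = 5^2. Bump = 36. G_2 = 35.
G_2 = 35. HB_6(35) = 5·6 + 5. Bump = 40. G_3 = 39.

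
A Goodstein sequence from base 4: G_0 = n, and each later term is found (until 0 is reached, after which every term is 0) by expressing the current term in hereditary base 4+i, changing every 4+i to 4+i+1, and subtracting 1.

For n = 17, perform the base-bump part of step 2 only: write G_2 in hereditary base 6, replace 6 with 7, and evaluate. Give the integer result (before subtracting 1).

40

i=0: 17 = 4^2 + 1 (b=4); 4→5: 5^2 + 1 = 26; 26−1 = 25
i=1: 25 = 5^2 (b=5); 5→6: 6^2 = 36; 36−1 = 35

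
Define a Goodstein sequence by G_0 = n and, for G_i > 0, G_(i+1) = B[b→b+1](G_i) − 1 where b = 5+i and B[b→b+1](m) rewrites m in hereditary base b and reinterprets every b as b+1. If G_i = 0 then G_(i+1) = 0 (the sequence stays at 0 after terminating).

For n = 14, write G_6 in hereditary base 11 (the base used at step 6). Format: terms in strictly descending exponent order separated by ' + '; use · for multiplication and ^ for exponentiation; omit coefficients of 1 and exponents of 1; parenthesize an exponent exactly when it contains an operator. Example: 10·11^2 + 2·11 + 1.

i=0: 14 = 2·5 + 4 (b=5); 5→6: 2·6 + 4 = 16; 16−1 = 15
i=1: 15 = 2·6 + 3 (b=6); 6→7: 2·7 + 3 = 17; 17−1 = 16
i=2: 16 = 2·7 + 2 (b=7); 7→8: 2·8 + 2 = 18; 18−1 = 17
i=3: 17 = 2·8 + 1 (b=8); 8→9: 2·9 + 1 = 19; 19−1 = 18
i=4: 18 = 2·9 (b=9); 9→10: 2·10 = 20; 20−1 = 19
i=5: 19 = 10 + 9 (b=10); 10→11: 11 + 9 = 20; 20−1 = 19

11 + 8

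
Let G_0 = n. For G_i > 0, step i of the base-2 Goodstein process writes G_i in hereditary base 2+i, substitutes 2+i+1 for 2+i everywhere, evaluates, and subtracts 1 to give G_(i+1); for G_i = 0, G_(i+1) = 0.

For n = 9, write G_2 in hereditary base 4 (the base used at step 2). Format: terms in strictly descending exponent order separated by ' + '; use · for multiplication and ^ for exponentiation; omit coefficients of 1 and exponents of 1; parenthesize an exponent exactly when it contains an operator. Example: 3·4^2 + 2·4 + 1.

3·4^4 + 3·4^3 + 3·4^2 + 3·4 + 3

i=0: 9 = 2^(2 + 1) + 1 (b=2); 2→3: 3^(3 + 1) + 1 = 82; 82−1 = 81
i=1: 81 = 3^(3 + 1) (b=3); 3→4: 4^(4 + 1) = 1024; 1024−1 = 1023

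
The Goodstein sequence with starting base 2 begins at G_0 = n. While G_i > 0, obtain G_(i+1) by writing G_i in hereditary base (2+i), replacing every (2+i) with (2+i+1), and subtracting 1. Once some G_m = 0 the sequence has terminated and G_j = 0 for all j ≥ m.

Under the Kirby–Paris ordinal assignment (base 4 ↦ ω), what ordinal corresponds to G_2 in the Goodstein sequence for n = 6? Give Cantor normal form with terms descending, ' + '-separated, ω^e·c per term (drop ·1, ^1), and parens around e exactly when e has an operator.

ω^ω + 1

G_0=6  [base 2] 2^2 + 2  →[2↦3]→  3^3 + 3 = 30  −1 ⇒ G_1=29
G_1=29  [base 3] 3^3 + 2  →[3↦4]→  4^4 + 2 = 258  −1 ⇒ G_2=257
G_2=257  [base 4] 4^4 + 1  →[4↦5]→  5^5 + 1 = 3126  −1 ⇒ G_3=3125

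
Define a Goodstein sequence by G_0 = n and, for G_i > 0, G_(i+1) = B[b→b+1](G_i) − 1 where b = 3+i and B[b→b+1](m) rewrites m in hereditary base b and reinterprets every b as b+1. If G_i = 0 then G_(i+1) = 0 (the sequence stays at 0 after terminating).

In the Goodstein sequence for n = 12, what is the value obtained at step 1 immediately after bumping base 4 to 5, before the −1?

28

[0] 12 ≡ 3^2 + 3 (base 3). Lift 4: 20. −1: 19.
[1] 19 ≡ 4^2 + 3 (base 4). Lift 5: 28. −1: 27.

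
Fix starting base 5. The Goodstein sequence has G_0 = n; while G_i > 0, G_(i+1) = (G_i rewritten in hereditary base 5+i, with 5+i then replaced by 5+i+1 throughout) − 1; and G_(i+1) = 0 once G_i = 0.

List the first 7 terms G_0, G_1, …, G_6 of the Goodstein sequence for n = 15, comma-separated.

base 5: 15 = 3·5; at 6: 3·6 = 18; next = 17
base 6: 17 = 2·6 + 5; at 7: 2·7 + 5 = 19; next = 18
base 7: 18 = 2·7 + 4; at 8: 2·8 + 4 = 20; next = 19
base 8: 19 = 2·8 + 3; at 9: 2·9 + 3 = 21; next = 20
base 9: 20 = 2·9 + 2; at 10: 2·10 + 2 = 22; next = 21
base 10: 21 = 2·10 + 1; at 11: 2·11 + 1 = 23; next = 22

15, 17, 18, 19, 20, 21, 22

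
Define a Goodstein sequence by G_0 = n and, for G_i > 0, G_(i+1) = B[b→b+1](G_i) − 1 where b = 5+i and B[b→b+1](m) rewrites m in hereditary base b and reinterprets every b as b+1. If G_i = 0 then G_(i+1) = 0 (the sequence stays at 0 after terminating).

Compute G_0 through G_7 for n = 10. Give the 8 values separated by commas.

[0] 10 ≡ 2·5 (base 5). Lift 6: 12. −1: 11.
[1] 11 ≡ 6 + 5 (base 6). Lift 7: 12. −1: 11.
[2] 11 ≡ 7 + 4 (base 7). Lift 8: 12. −1: 11.
[3] 11 ≡ 8 + 3 (base 8). Lift 9: 12. −1: 11.
[4] 11 ≡ 9 + 2 (base 9). Lift 10: 12. −1: 11.
[5] 11 ≡ 10 + 1 (base 10). Lift 11: 12. −1: 11.
[6] 11 ≡ 11 (base 11). Lift 12: 12. −1: 11.

10, 11, 11, 11, 11, 11, 11, 11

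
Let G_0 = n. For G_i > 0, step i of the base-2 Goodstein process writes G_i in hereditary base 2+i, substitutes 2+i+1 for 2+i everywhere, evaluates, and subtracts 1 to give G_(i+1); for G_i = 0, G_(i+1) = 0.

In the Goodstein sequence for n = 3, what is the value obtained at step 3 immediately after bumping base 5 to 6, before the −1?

2

[0] 3 ≡ 2 + 1 (base 2). Lift 3: 4. −1: 3.
[1] 3 ≡ 3 (base 3). Lift 4: 4. −1: 3.
[2] 3 ≡ 3 (base 4). Lift 5: 3. −1: 2.
[3] 2 ≡ 2 (base 5). Lift 6: 2. −1: 1.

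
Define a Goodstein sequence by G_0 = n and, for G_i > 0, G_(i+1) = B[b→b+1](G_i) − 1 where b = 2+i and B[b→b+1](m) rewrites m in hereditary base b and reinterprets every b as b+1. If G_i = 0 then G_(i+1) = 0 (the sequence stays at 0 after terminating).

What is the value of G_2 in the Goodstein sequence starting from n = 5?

255

5 —HB2→ 2^2 + 1 —bump→ 3^3 + 1 = 28 —(−1)→ 27
27 —HB3→ 3^3 —bump→ 4^4 = 256 —(−1)→ 255
255 —HB4→ 3·4^3 + 3·4^2 + 3·4 + 3 —bump→ 3·5^3 + 3·5^2 + 3·5 + 3 = 468 —(−1)→ 467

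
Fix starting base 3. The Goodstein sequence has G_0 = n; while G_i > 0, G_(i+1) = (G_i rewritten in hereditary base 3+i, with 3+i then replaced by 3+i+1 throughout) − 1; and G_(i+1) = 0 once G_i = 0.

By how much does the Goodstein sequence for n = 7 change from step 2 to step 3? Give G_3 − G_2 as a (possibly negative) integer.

0

G_0 = 7. HB_3(7) = 2·3 + 1. Bump = 9. G_1 = 8.
G_1 = 8. HB_4(8) = 2·4. Bump = 10. G_2 = 9.
G_2 = 9. HB_5(9) = 5 + 4. Bump = 10. G_3 = 9.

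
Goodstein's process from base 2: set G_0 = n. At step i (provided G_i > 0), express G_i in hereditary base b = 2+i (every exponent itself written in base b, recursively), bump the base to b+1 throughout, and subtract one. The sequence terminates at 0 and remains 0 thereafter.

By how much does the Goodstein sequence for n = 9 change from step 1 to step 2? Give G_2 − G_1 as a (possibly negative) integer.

942

G_0=9  [base 2] 2^(2 + 1) + 1  →[2↦3]→  3^(3 + 1) + 1 = 82  −1 ⇒ G_1=81
G_1=81  [base 3] 3^(3 + 1)  →[3↦4]→  4^(4 + 1) = 1024  −1 ⇒ G_2=1023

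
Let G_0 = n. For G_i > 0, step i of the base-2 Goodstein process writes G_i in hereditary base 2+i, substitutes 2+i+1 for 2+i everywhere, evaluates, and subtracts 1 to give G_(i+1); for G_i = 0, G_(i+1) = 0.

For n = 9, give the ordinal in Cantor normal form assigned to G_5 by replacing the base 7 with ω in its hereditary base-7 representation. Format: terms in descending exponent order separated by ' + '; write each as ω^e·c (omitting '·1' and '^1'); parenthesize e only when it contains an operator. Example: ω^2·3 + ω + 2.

step 0: 9 = 2^(2 + 1) + 1; sub 3 for 2: 3^(3 + 1) + 1; = 82; G_1 = 82−1 = 81
step 1: 81 = 3^(3 + 1); sub 4 for 3: 4^(4 + 1); = 1024; G_2 = 1024−1 = 1023
step 2: 1023 = 3·4^4 + 3·4^3 + 3·4^2 + 3·4 + 3; sub 5 for 4: 3·5^5 + 3·5^3 + 3·5^2 + 3·5 + 3; = 9843; G_3 = 9843−1 = 9842
step 3: 9842 = 3·5^5 + 3·5^3 + 3·5^2 + 3·5 + 2; sub 6 for 5: 3·6^6 + 3·6^3 + 3·6^2 + 3·6 + 2; = 140744; G_4 = 140744−1 = 140743
step 4: 140743 = 3·6^6 + 3·6^3 + 3·6^2 + 3·6 + 1; sub 7 for 6: 3·7^7 + 3·7^3 + 3·7^2 + 3·7 + 1; = 2471827; G_5 = 2471827−1 = 2471826
step 5: 2471826 = 3·7^7 + 3·7^3 + 3·7^2 + 3·7; sub 8 for 7: 3·8^8 + 3·8^3 + 3·8^2 + 3·8; = 50333400; G_6 = 50333400−1 = 50333399

ω^ω·3 + ω^3·3 + ω^2·3 + ω·3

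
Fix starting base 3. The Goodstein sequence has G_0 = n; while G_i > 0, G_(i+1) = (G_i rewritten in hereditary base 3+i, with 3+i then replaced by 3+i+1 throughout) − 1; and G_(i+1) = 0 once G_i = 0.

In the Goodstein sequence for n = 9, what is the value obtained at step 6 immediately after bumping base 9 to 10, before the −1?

26

G_0=9  [base 3] 3^2  →[3↦4]→  4^2 = 16  −1 ⇒ G_1=15
G_1=15  [base 4] 3·4 + 3  →[4↦5]→  3·5 + 3 = 18  −1 ⇒ G_2=17
G_2=17  [base 5] 3·5 + 2  →[5↦6]→  3·6 + 2 = 20  −1 ⇒ G_3=19
G_3=19  [base 6] 3·6 + 1  →[6↦7]→  3·7 + 1 = 22  −1 ⇒ G_4=21
G_4=21  [base 7] 3·7  →[7↦8]→  3·8 = 24  −1 ⇒ G_5=23
G_5=23  [base 8] 2·8 + 7  →[8↦9]→  2·9 + 7 = 25  −1 ⇒ G_6=24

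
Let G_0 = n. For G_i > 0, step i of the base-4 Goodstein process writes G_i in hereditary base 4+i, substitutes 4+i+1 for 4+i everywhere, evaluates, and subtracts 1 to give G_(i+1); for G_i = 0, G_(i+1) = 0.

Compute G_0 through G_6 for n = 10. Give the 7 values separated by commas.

10, 11, 12, 13, 13, 13, 13

G_0 = 10. HB_4(10) = 2·4 + 2. Bump = 12. G_1 = 11.
G_1 = 11. HB_5(11) = 2·5 + 1. Bump = 13. G_2 = 12.
G_2 = 12. HB_6(12) = 2·6. Bump = 14. G_3 = 13.
G_3 = 13. HB_7(13) = 7 + 6. Bump = 14. G_4 = 13.
G_4 = 13. HB_8(13) = 8 + 5. Bump = 14. G_5 = 13.
G_5 = 13. HB_9(13) = 9 + 4. Bump = 14. G_6 = 13.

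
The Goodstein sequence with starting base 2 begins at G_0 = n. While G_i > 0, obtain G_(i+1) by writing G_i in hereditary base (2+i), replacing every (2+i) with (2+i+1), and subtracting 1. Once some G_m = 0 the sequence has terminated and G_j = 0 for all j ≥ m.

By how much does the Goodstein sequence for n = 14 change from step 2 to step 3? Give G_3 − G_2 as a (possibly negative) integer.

17469

14 —HB2→ 2^(2 + 1) + 2^2 + 2 —bump→ 3^(3 + 1) + 3^3 + 3 = 111 —(−1)→ 110
110 —HB3→ 3^(3 + 1) + 3^3 + 2 —bump→ 4^(4 + 1) + 4^4 + 2 = 1282 —(−1)→ 1281
1281 —HB4→ 4^(4 + 1) + 4^4 + 1 —bump→ 5^(5 + 1) + 5^5 + 1 = 18751 —(−1)→ 18750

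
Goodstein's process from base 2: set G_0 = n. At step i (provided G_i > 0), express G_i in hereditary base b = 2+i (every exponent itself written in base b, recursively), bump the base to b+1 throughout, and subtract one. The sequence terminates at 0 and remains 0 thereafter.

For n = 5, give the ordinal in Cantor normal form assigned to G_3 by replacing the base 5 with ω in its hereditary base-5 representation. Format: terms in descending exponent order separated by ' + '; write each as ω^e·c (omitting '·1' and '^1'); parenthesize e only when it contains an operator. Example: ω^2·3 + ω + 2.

[0] 5 ≡ 2^2 + 1 (base 2). Lift 3: 28. −1: 27.
[1] 27 ≡ 3^3 (base 3). Lift 4: 256. −1: 255.
[2] 255 ≡ 3·4^3 + 3·4^2 + 3·4 + 3 (base 4). Lift 5: 468. −1: 467.
[3] 467 ≡ 3·5^3 + 3·5^2 + 3·5 + 2 (base 5). Lift 6: 776. −1: 775.

ω^3·3 + ω^2·3 + ω·3 + 2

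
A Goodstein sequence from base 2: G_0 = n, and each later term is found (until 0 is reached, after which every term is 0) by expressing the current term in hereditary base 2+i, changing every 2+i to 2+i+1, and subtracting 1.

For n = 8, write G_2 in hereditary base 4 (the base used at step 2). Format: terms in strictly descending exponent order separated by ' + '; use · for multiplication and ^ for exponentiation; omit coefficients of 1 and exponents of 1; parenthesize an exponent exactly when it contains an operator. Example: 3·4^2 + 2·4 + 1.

(0) 8|_2 = 2^(2 + 1) ↦ 3^(3 + 1)|_3 = 81 ⇒ 80
(1) 80|_3 = 2·3^3 + 2·3^2 + 2·3 + 2 ↦ 2·4^4 + 2·4^2 + 2·4 + 2|_4 = 554 ⇒ 553
(2) 553|_4 = 2·4^4 + 2·4^2 + 2·4 + 1 ↦ 2·5^5 + 2·5^2 + 2·5 + 1|_5 = 6311 ⇒ 6310

2·4^4 + 2·4^2 + 2·4 + 1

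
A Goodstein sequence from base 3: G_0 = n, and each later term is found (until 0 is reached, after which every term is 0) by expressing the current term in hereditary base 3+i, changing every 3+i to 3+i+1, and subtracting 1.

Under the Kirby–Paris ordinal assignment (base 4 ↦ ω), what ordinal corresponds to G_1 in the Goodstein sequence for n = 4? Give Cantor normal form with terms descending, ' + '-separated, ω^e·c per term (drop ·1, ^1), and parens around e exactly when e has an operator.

ω

G_0 = 4. HB_3(4) = 3 + 1. Bump = 5. G_1 = 4.
G_1 = 4. HB_4(4) = 4. Bump = 5. G_2 = 4.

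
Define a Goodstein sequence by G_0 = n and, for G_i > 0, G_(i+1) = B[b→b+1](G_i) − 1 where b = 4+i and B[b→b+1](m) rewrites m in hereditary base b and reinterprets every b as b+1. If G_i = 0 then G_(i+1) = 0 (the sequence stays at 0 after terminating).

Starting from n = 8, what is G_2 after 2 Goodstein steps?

9

base 4: 8 = 2·4; at 5: 2·5 = 10; next = 9
base 5: 9 = 5 + 4; at 6: 6 + 4 = 10; next = 9
base 6: 9 = 6 + 3; at 7: 7 + 3 = 10; next = 9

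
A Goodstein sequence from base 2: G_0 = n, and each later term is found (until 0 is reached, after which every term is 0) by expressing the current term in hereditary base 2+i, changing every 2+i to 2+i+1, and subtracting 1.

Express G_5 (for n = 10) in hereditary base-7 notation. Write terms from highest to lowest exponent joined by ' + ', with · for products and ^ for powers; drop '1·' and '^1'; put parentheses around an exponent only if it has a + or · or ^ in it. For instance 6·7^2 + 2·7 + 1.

5·7^7 + 5·7^5 + 5·7^4 + 5·7^3 + 5·7^2 + 5·7 + 4

G_0=10  [base 2] 2^(2 + 1) + 2  →[2↦3]→  3^(3 + 1) + 3 = 84  −1 ⇒ G_1=83
G_1=83  [base 3] 3^(3 + 1) + 2  →[3↦4]→  4^(4 + 1) + 2 = 1026  −1 ⇒ G_2=1025
G_2=1025  [base 4] 4^(4 + 1) + 1  →[4↦5]→  5^(5 + 1) + 1 = 15626  −1 ⇒ G_3=15625
G_3=15625  [base 5] 5^(5 + 1)  →[5↦6]→  6^(6 + 1) = 279936  −1 ⇒ G_4=279935
G_4=279935  [base 6] 5·6^6 + 5·6^5 + 5·6^4 + 5·6^3 + 5·6^2 + 5·6 + 5  →[6↦7]→  5·7^7 + 5·7^5 + 5·7^4 + 5·7^3 + 5·7^2 + 5·7 + 5 = 4215755  −1 ⇒ G_5=4215754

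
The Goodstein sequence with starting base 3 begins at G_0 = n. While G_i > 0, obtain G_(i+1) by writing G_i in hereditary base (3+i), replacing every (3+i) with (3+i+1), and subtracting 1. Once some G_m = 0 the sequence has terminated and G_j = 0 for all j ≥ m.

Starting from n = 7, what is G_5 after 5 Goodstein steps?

9

7 —HB3→ 2·3 + 1 —bump→ 2·4 + 1 = 9 —(−1)→ 8
8 —HB4→ 2·4 —bump→ 2·5 = 10 —(−1)→ 9
9 —HB5→ 5 + 4 —bump→ 6 + 4 = 10 —(−1)→ 9
9 —HB6→ 6 + 3 —bump→ 7 + 3 = 10 —(−1)→ 9
9 —HB7→ 7 + 2 —bump→ 8 + 2 = 10 —(−1)→ 9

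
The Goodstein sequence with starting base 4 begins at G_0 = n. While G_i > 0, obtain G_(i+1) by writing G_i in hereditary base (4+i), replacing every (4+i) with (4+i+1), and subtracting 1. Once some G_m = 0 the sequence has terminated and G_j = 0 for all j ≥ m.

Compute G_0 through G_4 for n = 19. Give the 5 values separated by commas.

19, 27, 37, 49, 63

(0) 19|_4 = 4^2 + 3 ↦ 5^2 + 3|_5 = 28 ⇒ 27
(1) 27|_5 = 5^2 + 2 ↦ 6^2 + 2|_6 = 38 ⇒ 37
(2) 37|_6 = 6^2 + 1 ↦ 7^2 + 1|_7 = 50 ⇒ 49
(3) 49|_7 = 7^2 ↦ 8^2|_8 = 64 ⇒ 63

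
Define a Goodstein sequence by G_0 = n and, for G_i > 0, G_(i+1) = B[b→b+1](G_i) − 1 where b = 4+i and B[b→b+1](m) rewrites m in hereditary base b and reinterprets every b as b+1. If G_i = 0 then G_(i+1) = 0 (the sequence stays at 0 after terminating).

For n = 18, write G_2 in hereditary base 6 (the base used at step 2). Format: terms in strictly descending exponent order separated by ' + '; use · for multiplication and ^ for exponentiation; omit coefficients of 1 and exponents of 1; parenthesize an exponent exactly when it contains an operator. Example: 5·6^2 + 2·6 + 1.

6^2

(0) 18|_4 = 4^2 + 2 ↦ 5^2 + 2|_5 = 27 ⇒ 26
(1) 26|_5 = 5^2 + 1 ↦ 6^2 + 1|_6 = 37 ⇒ 36
(2) 36|_6 = 6^2 ↦ 7^2|_7 = 49 ⇒ 48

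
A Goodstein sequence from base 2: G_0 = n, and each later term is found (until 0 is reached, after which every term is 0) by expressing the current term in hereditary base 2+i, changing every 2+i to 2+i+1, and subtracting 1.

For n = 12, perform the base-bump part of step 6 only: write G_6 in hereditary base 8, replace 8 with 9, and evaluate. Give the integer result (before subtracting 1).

12 —HB2→ 2^(2 + 1) + 2^2 —bump→ 3^(3 + 1) + 3^3 = 108 —(−1)→ 107
107 —HB3→ 3^(3 + 1) + 2·3^2 + 2·3 + 2 —bump→ 4^(4 + 1) + 2·4^2 + 2·4 + 2 = 1066 —(−1)→ 1065
1065 —HB4→ 4^(4 + 1) + 2·4^2 + 2·4 + 1 —bump→ 5^(5 + 1) + 2·5^2 + 2·5 + 1 = 15686 —(−1)→ 15685
15685 —HB5→ 5^(5 + 1) + 2·5^2 + 2·5 —bump→ 6^(6 + 1) + 2·6^2 + 2·6 = 280020 —(−1)→ 280019
280019 —HB6→ 6^(6 + 1) + 2·6^2 + 6 + 5 —bump→ 7^(7 + 1) + 2·7^2 + 7 + 5 = 5764911 —(−1)→ 5764910
5764910 —HB7→ 7^(7 + 1) + 2·7^2 + 7 + 4 —bump→ 8^(8 + 1) + 2·8^2 + 8 + 4 = 134217868 —(−1)→ 134217867

3486784575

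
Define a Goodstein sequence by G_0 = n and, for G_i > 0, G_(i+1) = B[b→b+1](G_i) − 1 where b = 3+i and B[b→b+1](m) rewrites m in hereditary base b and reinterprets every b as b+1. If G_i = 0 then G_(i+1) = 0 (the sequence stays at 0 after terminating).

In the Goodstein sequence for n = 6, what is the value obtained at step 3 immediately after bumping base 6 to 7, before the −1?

8

(0) 6|_3 = 2·3 ↦ 2·4|_4 = 8 ⇒ 7
(1) 7|_4 = 4 + 3 ↦ 5 + 3|_5 = 8 ⇒ 7
(2) 7|_5 = 5 + 2 ↦ 6 + 2|_6 = 8 ⇒ 7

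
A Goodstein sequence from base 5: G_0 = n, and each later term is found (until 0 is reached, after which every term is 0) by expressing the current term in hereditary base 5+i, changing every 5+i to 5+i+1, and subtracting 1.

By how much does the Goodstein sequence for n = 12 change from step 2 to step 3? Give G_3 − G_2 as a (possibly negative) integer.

step 0: 12 = 2·5 + 2; sub 6 for 5: 2·6 + 2; = 14; G_1 = 14−1 = 13
step 1: 13 = 2·6 + 1; sub 7 for 6: 2·7 + 1; = 15; G_2 = 15−1 = 14
step 2: 14 = 2·7; sub 8 for 7: 2·8; = 16; G_3 = 16−1 = 15

1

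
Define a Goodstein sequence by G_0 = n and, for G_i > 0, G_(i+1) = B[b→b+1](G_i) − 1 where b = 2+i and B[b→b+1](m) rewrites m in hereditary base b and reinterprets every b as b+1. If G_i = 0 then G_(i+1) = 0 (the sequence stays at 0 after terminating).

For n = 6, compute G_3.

step 0: 6 = 2^2 + 2; sub 3 for 2: 3^3 + 3; = 30; G_1 = 30−1 = 29
step 1: 29 = 3^3 + 2; sub 4 for 3: 4^4 + 2; = 258; G_2 = 258−1 = 257
step 2: 257 = 4^4 + 1; sub 5 for 4: 5^5 + 1; = 3126; G_3 = 3126−1 = 3125
step 3: 3125 = 5^5; sub 6 for 5: 6^6; = 46656; G_4 = 46656−1 = 46655

3125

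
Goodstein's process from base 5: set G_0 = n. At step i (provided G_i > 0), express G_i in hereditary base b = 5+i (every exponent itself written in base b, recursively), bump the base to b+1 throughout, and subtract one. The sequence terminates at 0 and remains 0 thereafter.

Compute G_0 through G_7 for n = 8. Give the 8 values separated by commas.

G_0=8  [base 5] 5 + 3  →[5↦6]→  6 + 3 = 9  −1 ⇒ G_1=8
G_1=8  [base 6] 6 + 2  →[6↦7]→  7 + 2 = 9  −1 ⇒ G_2=8
G_2=8  [base 7] 7 + 1  →[7↦8]→  8 + 1 = 9  −1 ⇒ G_3=8
G_3=8  [base 8] 8  →[8↦9]→  9 = 9  −1 ⇒ G_4=8
G_4=8  [base 9] 8  →[9↦10]→  8 = 8  −1 ⇒ G_5=7
G_5=7  [base 10] 7  →[10↦11]→  7 = 7  −1 ⇒ G_6=6
G_6=6  [base 11] 6  →[11↦12]→  6 = 6  −1 ⇒ G_7=5

8, 8, 8, 8, 8, 7, 6, 5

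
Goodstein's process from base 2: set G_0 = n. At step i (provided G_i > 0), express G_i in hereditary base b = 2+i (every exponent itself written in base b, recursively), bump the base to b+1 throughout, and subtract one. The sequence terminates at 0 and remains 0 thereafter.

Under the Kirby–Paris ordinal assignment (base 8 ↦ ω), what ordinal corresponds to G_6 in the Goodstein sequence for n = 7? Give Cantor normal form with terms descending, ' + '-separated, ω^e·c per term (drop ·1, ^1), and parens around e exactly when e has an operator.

base 2: 7 = 2^2 + 2 + 1; at 3: 3^3 + 3 + 1 = 31; next = 30
base 3: 30 = 3^3 + 3; at 4: 4^4 + 4 = 260; next = 259
base 4: 259 = 4^4 + 3; at 5: 5^5 + 3 = 3128; next = 3127
base 5: 3127 = 5^5 + 2; at 6: 6^6 + 2 = 46658; next = 46657
base 6: 46657 = 6^6 + 1; at 7: 7^7 + 1 = 823544; next = 823543
base 7: 823543 = 7^7; at 8: 8^8 = 16777216; next = 16777215
base 8: 16777215 = 7·8^7 + 7·8^6 + 7·8^5 + 7·8^4 + 7·8^3 + 7·8^2 + 7·8 + 7; at 9: 7·9^7 + 7·9^6 + 7·9^5 + 7·9^4 + 7·9^3 + 7·9^2 + 7·9 + 7 = 37665880; next = 37665879

ω^7·7 + ω^6·7 + ω^5·7 + ω^4·7 + ω^3·7 + ω^2·7 + ω·7 + 7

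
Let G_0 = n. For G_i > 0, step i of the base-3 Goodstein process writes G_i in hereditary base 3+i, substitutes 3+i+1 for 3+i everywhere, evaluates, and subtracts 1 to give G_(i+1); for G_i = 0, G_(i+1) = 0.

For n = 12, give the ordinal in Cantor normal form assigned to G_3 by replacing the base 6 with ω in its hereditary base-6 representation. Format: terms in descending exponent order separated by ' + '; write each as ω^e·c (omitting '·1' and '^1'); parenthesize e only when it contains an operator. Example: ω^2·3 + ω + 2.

ω^2 + 1

12 —HB3→ 3^2 + 3 —bump→ 4^2 + 4 = 20 —(−1)→ 19
19 —HB4→ 4^2 + 3 —bump→ 5^2 + 3 = 28 —(−1)→ 27
27 —HB5→ 5^2 + 2 —bump→ 6^2 + 2 = 38 —(−1)→ 37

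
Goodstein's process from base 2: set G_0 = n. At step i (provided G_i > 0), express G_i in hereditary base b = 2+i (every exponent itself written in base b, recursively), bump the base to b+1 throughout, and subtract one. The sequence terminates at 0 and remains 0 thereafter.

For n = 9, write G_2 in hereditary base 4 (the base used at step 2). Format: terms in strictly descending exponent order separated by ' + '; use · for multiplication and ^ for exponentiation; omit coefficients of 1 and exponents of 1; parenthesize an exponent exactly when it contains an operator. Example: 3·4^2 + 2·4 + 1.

G_0=9  [base 2] 2^(2 + 1) + 1  →[2↦3]→  3^(3 + 1) + 1 = 82  −1 ⇒ G_1=81
G_1=81  [base 3] 3^(3 + 1)  →[3↦4]→  4^(4 + 1) = 1024  −1 ⇒ G_2=1023
G_2=1023  [base 4] 3·4^4 + 3·4^3 + 3·4^2 + 3·4 + 3  →[4↦5]→  3·5^5 + 3·5^3 + 3·5^2 + 3·5 + 3 = 9843  −1 ⇒ G_3=9842

3·4^4 + 3·4^3 + 3·4^2 + 3·4 + 3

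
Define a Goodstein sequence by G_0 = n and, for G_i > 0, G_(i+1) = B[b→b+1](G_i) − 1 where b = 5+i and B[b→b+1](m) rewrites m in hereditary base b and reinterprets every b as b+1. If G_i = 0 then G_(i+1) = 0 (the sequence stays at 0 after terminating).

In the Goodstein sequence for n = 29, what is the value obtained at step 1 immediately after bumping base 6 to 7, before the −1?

(0) 29|_5 = 5^2 + 4 ↦ 6^2 + 4|_6 = 40 ⇒ 39
(1) 39|_6 = 6^2 + 3 ↦ 7^2 + 3|_7 = 52 ⇒ 51

52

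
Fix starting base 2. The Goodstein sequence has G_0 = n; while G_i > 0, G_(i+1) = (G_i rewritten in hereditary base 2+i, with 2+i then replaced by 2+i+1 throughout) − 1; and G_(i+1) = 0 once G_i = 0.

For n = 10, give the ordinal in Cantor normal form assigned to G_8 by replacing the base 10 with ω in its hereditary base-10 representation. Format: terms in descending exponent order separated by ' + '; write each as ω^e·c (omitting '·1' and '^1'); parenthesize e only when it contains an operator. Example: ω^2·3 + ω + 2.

ω^ω·5 + ω^5·5 + ω^4·5 + ω^3·5 + ω^2·5 + ω·5 + 1

i=0: 10 = 2^(2 + 1) + 2 (b=2); 2→3: 3^(3 + 1) + 3 = 84; 84−1 = 83
i=1: 83 = 3^(3 + 1) + 2 (b=3); 3→4: 4^(4 + 1) + 2 = 1026; 1026−1 = 1025
i=2: 1025 = 4^(4 + 1) + 1 (b=4); 4→5: 5^(5 + 1) + 1 = 15626; 15626−1 = 15625
i=3: 15625 = 5^(5 + 1) (b=5); 5→6: 6^(6 + 1) = 279936; 279936−1 = 279935
i=4: 279935 = 5·6^6 + 5·6^5 + 5·6^4 + 5·6^3 + 5·6^2 + 5·6 + 5 (b=6); 6→7: 5·7^7 + 5·7^5 + 5·7^4 + 5·7^3 + 5·7^2 + 5·7 + 5 = 4215755; 4215755−1 = 4215754
i=5: 4215754 = 5·7^7 + 5·7^5 + 5·7^4 + 5·7^3 + 5·7^2 + 5·7 + 4 (b=7); 7→8: 5·8^8 + 5·8^5 + 5·8^4 + 5·8^3 + 5·8^2 + 5·8 + 4 = 84073324; 84073324−1 = 84073323
i=6: 84073323 = 5·8^8 + 5·8^5 + 5·8^4 + 5·8^3 + 5·8^2 + 5·8 + 3 (b=8); 8→9: 5·9^9 + 5·9^5 + 5·9^4 + 5·9^3 + 5·9^2 + 5·9 + 3 = 1937434593; 1937434593−1 = 1937434592
i=7: 1937434592 = 5·9^9 + 5·9^5 + 5·9^4 + 5·9^3 + 5·9^2 + 5·9 + 2 (b=9); 9→10: 5·10^10 + 5·10^5 + 5·10^4 + 5·10^3 + 5·10^2 + 5·10 + 2 = 50000555552; 50000555552−1 = 50000555551
i=8: 50000555551 = 5·10^10 + 5·10^5 + 5·10^4 + 5·10^3 + 5·10^2 + 5·10 + 1 (b=10); 10→11: 5·11^11 + 5·11^5 + 5·11^4 + 5·11^3 + 5·11^2 + 5·11 + 1 = 1426559238831; 1426559238831−1 = 1426559238830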